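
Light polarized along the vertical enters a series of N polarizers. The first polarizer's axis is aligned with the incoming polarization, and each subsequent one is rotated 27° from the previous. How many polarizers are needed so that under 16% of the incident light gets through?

N = 9

First polarizer is aligned with the polarization: full transmission.
Each further stage multiplies by cos²(27°) = 0.7939.
After N polarizers: T = 0.7939^(N−1). Require T < 0.16 ⇒ N−1 > ln(0.16)/ln(0.7939) = 7.94, so N−1 ≥ 8 and N = 9.
Check: N=9 gives T = 0.1578 < 0.16; N=8 gives T = 0.1988.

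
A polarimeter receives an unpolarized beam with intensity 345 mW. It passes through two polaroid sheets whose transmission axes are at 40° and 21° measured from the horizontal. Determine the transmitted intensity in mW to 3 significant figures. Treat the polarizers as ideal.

Unpolarized light through the first polarizer → I₁ = 345 mW/2 = 172.5 mW, polarized at 40°.
I₂ = I₁ · cos²(19°) = 172.5 · 0.894 = 154.2 mW.

I ≈ 154 mW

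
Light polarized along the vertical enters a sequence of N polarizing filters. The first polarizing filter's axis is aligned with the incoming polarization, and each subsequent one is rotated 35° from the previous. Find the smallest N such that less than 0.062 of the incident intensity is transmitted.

N = 8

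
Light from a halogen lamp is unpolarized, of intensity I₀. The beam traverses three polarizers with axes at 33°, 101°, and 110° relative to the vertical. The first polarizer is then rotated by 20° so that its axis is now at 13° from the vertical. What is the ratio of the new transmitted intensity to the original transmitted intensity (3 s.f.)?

Before rotation:
Unpolarized light through the first polarizer → I₁ = ½ I₀, now polarized at 33°.
I₂ = I₁ cos²(101° − 33°) = 0.5 I₀ · cos²(68°) = 0.07017 I₀.
I₃ = I₂ cos²(110° − 101°) = 0.07017 I₀ · cos²(9°) = 0.06845 I₀.
After rotation:
Unpolarized light through the first polarizer → I₁ = ½ I₀, now polarized at 13°.
I₂ = I₁ cos²(101° − 13°) = 0.5 I₀ · cos²(88°) = 0.000609 I₀.
I₃ = I₂ cos²(110° − 101°) = 0.000609 I₀ · cos²(9°) = 0.0005941 I₀.
Ratio = 0.0005941 / 0.06845 = 0.008679.

I_new/I_old ≈ 0.00868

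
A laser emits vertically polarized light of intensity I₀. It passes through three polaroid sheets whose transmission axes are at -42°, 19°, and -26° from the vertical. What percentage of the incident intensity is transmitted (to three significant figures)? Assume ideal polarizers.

≈ 6.49%

I₁ = I₀ cos²(-42° − 0°) = I₀ cos²(42°) = 0.5523 I₀.
I₂ = I₁ cos²(19° + 42°) = 0.5523 I₀ · cos²(61°) = 0.1298 I₀.
I₃ = I₂ cos²(-26° − 19°) = 0.1298 I₀ · cos²(45°) = 0.0649 I₀.
That is 6.49% of the incident intensity.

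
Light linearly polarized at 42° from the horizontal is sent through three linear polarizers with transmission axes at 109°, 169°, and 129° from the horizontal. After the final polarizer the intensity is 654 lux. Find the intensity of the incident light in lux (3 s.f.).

I₁ = I₀ cos²(109° − 42°) = I₀ cos²(67°) = 0.1527 I₀.
I₂ = I₁ cos²(169° − 109°) = 0.1527 I₀ · cos²(60°) = 0.03817 I₀.
I₃ = I₂ cos²(129° − 169°) = 0.03817 I₀ · cos²(40°) = 0.0224 I₀.
So 654 lux = 0.0224 I₀, giving I₀ = 654/0.0224 = 2.92e+04 lux.

I₀ ≈ 2.92e4 lux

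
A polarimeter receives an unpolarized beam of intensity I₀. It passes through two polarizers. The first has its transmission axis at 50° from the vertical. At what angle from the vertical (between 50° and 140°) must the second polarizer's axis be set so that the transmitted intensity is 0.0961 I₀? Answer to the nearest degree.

θ ≈ 114°

Unpolarized light through the first polarizer → I₁ = ½ I₀, now polarized at 50°.
Need I₂/I₀ = 0.0961, so cos²(θ − 50°) = 0.0961 / 0.5 = 0.1922.
θ − 50° = arccos(√0.1922) = 64.0°, giving θ ≈ 50 + 64.0 = 114.0°.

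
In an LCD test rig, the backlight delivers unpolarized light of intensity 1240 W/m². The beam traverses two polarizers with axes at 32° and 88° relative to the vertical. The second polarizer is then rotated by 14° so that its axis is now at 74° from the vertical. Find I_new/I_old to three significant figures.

I_new/I_old ≈ 1.77

Before rotation:
Unpolarized light through the first polarizer → I₁ = ½ I₀, now polarized at 32°.
I₂ = I₁ cos²(88° − 32°) = 0.5 I₀ · cos²(56°) = 0.1563 I₀.
After rotation:
Unpolarized light through the first polarizer → I₁ = ½ I₀, now polarized at 32°.
I₂ = I₁ cos²(74° − 32°) = 0.5 I₀ · cos²(42°) = 0.2761 I₀.
Ratio = 0.2761 / 0.1563 = 1.766.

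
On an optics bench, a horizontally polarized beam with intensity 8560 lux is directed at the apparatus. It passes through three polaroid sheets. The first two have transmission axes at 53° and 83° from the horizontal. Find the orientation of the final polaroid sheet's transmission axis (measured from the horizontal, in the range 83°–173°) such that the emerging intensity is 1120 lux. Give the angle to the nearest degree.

By Malus's law, I₁ = I₀ cos²(53° − 0°) = I₀ cos²(53°) = 0.3622 I₀.
I₂ = I₁ cos²(83° − 53°) = 0.3622 I₀ · cos²(30°) = 0.2716 I₀.
Target fraction: 1120 / 8560 lux = 0.1308 of I₀.
Need I₃/I₀ = 0.1308, so cos²(θ − 83°) = 0.1308 / 0.2716 = 0.4817.
θ − 83° = arccos(√0.4817) = 46.0°, giving θ ≈ 83 + 46.0 = 129.0°.

θ ≈ 129°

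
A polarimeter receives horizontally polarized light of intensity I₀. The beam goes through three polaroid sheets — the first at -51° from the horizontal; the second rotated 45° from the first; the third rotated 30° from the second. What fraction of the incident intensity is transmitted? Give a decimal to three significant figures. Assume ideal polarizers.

≈ 0.149 I₀

I₁ = I₀ cos²(-51° − 0°) = I₀ cos²(51°) = 0.396 I₀.
I₂ = I₁ cos²(45°) = 0.396 · 0.5 I₀ = 0.198 I₀.
I₃ = I₂ cos²(30°) = 0.198 · 0.75 I₀ = 0.1485 I₀.
Transmitted fraction = 0.1485.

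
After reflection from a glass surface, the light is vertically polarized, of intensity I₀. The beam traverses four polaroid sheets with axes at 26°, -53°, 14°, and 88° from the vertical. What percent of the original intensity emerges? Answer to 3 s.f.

≈ 0.0341%

I₁ = I₀ cos²(26° − 0°) = I₀ cos²(26°) = 0.8078 I₀.
I₂ = I₁ cos²(-53° − 26°) = 0.8078 I₀ · cos²(79°) = 0.02941 I₀.
I₃ = I₂ cos²(14° + 53°) = 0.02941 I₀ · cos²(67°) = 0.00449 I₀.
I₄ = I₃ cos²(88° − 14°) = 0.00449 I₀ · cos²(74°) = 0.0003412 I₀.
That is 0.03412% of the incident intensity.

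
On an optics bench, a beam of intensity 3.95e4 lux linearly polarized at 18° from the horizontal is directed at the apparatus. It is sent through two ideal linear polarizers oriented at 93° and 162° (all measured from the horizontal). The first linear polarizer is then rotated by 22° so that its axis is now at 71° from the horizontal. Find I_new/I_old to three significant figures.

Before rotation:
By Malus's law, I₁ = I₀ cos²(93° − 18°) = I₀ cos²(75°) = 0.06699 I₀.
I₂ = I₁ cos²(162° − 93°) = 0.06699 I₀ · cos²(69°) = 0.008603 I₀.
After rotation:
I₁ = I₀ cos²(71° − 18°) = I₀ cos²(53°) = 0.3622 I₀.
Angle between axes 1 and 2: 89°. I₂ = 0.3622 I₀ · cos²(89°) = 0.0001103 I₀.
Ratio = 0.0001103 / 0.008603 = 0.01282.

I_new/I_old ≈ 0.0128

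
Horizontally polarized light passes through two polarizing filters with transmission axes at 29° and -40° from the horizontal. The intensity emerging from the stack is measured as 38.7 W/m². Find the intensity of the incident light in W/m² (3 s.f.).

I₀ ≈ 394 W/m²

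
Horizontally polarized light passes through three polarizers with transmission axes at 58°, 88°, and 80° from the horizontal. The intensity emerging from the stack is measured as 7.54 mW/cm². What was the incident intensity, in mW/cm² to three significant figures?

I₀ ≈ 36.5 mW/cm²

By Malus's law, I₁ = I₀ cos²(58° − 0°) = I₀ cos²(58°) = 0.2808 I₀.
I₂ = I₁ cos²(88° − 58°) = 0.2808 I₀ · cos²(30°) = 0.2106 I₀.
I₃ = I₂ cos²(80° − 88°) = 0.2106 I₀ · cos²(8°) = 0.2065 I₀.
So 7.54 mW/cm² = 0.2065 I₀, giving I₀ = 7.54/0.2065 = 36.51 mW/cm².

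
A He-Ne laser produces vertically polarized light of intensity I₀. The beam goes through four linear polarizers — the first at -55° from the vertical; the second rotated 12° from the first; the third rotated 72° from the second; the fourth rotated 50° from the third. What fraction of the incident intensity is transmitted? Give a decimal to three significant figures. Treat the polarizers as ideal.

By Malus's law, I₁ = I₀ cos²(-55° − 0°) = I₀ cos²(55°) = 0.329 I₀.
I₂ = I₁ cos²(12°) = 0.329 · 0.9568 I₀ = 0.3148 I₀.
I₃ = I₂ cos²(72°) = 0.3148 · 0.09549 I₀ = 0.03006 I₀.
I₄ = I₃ cos²(50°) = 0.03006 · 0.4132 I₀ = 0.01242 I₀.
Transmitted fraction = 0.01242.

≈ 0.0124 I₀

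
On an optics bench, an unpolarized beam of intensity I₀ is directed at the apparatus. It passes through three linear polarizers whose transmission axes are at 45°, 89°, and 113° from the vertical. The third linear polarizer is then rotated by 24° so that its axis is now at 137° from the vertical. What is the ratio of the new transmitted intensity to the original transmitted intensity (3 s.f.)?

I_new/I_old ≈ 0.536

Before rotation:
Unpolarized light through the first polarizer → I₁ = ½ I₀, now polarized at 45°.
I₂ = I₁ cos²(89° − 45°) = 0.5 I₀ · cos²(44°) = 0.2587 I₀.
I₃ = I₂ cos²(113° − 89°) = 0.2587 I₀ · cos²(24°) = 0.2159 I₀.
After rotation:
Unpolarized light through the first polarizer → I₁ = ½ I₀, now polarized at 45°.
I₂ = I₁ cos²(89° − 45°) = 0.5 I₀ · cos²(44°) = 0.2587 I₀.
I₃ = I₂ cos²(137° − 89°) = 0.2587 I₀ · cos²(48°) = 0.1158 I₀.
Ratio = 0.1158 / 0.2159 = 0.5365.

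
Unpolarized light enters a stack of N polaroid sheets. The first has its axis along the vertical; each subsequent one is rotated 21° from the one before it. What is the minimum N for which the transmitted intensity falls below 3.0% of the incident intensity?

N = 22

First polarizer halves the unpolarized light: factor 1/2.
Each further stage multiplies by cos²(21°) = 0.8716.
After N polarizers: T = 0.5·0.8716^(N−1). Require T < 0.030 ⇒ N−1 > ln(0.030/0.5)/ln(0.8716) = 20.47, so N−1 ≥ 21 and N = 22.
Check: N=22 gives T = 0.02788 < 0.030; N=21 gives T = 0.03199.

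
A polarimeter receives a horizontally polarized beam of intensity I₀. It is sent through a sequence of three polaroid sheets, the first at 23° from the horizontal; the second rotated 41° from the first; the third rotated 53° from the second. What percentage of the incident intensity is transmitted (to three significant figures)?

I₁ = I₀ cos²(23° − 0°) = I₀ cos²(23°) = 0.8473 I₀.
I₂ = I₁ cos²(41°) = 0.8473 · 0.5696 I₀ = 0.4826 I₀.
I₃ = I₂ cos²(53°) = 0.4826 · 0.3622 I₀ = 0.1748 I₀.
That is 17.48% of the incident intensity.

≈ 17.5%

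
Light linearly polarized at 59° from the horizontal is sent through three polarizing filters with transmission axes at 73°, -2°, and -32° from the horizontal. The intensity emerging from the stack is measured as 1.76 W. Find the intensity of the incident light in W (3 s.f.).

By Malus's law, I₁ = I₀ cos²(73° − 59°) = I₀ cos²(14°) = 0.9415 I₀.
I₂ = I₁ cos²(-2° − 73°) = 0.9415 I₀ · cos²(75°) = 0.06307 I₀.
I₃ = I₂ cos²(-32° + 2°) = 0.06307 I₀ · cos²(30°) = 0.0473 I₀.
So 1.76 W = 0.0473 I₀, giving I₀ = 1.76/0.0473 = 37.21 W.

I₀ ≈ 37.2 W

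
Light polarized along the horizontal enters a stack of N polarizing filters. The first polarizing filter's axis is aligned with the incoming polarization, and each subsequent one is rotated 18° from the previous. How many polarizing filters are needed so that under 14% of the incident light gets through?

N = 21

First polarizer is aligned with the polarization: full transmission.
Each further stage multiplies by cos²(18°) = 0.9045.
After N polarizers: T = 0.9045^(N−1). Require T < 0.14 ⇒ N−1 > ln(0.14)/ln(0.9045) = 19.59, so N−1 ≥ 20 and N = 21.
Check: N=21 gives T = 0.1344 < 0.14; N=20 gives T = 0.1485.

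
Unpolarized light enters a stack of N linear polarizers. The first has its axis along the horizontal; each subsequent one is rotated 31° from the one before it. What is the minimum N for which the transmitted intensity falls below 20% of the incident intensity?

N = 4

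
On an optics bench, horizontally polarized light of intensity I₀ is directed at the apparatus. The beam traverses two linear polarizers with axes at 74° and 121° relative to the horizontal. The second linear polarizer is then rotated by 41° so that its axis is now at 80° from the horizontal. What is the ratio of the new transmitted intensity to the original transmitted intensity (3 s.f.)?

Before rotation:
I₁ = I₀ cos²(74° − 0°) = I₀ cos²(74°) = 0.07598 I₀.
I₂ = I₁ cos²(121° − 74°) = 0.07598 I₀ · cos²(47°) = 0.03534 I₀.
After rotation:
I₁ = I₀ cos²(74° − 0°) = I₀ cos²(74°) = 0.07598 I₀.
I₂ = I₁ cos²(80° − 74°) = 0.07598 I₀ · cos²(6°) = 0.07515 I₀.
Ratio = 0.07515 / 0.03534 = 2.126.

I_new/I_old ≈ 2.13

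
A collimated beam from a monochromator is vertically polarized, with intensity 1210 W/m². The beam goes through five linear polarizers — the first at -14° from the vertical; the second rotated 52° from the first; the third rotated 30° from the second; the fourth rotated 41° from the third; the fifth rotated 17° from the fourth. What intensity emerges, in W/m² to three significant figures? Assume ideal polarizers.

I ≈ 169 W/m²

I₁ = 1210 W/m² · cos²(14°) = 1139 W/m².
I₂ = I₁ · cos²(52°) = 1139 · 0.379 = 431.8 W/m².
I₃ = I₂ · cos²(30°) = 431.8 · 0.75 = 323.8 W/m².
I₄ = I₃ · cos²(41°) = 323.8 · 0.5696 = 184.5 W/m².
I₅ = I₄ · cos²(17°) = 184.5 · 0.9145 = 168.7 W/m².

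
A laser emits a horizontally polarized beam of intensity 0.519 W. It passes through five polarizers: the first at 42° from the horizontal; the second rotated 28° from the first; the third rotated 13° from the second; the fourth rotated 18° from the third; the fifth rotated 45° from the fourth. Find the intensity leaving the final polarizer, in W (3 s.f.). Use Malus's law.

By Malus's law, I₁ = 0.519 W · cos²(42°) = 0.2866 W.
I₂ = I₁ · cos²(28°) = 0.2866 · 0.7796 = 0.2235 W.
I₃ = I₂ · cos²(13°) = 0.2235 · 0.9494 = 0.2121 W.
I₄ = I₃ · cos²(18°) = 0.2121 · 0.9045 = 0.1919 W.
I₅ = I₄ · cos²(45°) = 0.1919 · 0.5 = 0.09594 W.

I ≈ 0.0959 W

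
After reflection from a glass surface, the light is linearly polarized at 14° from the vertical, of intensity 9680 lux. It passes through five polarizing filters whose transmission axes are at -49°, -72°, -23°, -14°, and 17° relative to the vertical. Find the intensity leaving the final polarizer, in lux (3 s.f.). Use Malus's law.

I ≈ 522 lux

By Malus's law, I₁ = 9680 lux · cos²(63°) = 1995 lux.
I₂ = I₁ · cos²(23°) = 1995 · 0.8473 = 1691 lux.
I₃ = I₂ · cos²(49°) = 1691 · 0.4304 = 727.6 lux.
I₄ = I₃ · cos²(9°) = 727.6 · 0.9755 = 709.8 lux.
I₅ = I₄ · cos²(31°) = 709.8 · 0.7347 = 521.5 lux.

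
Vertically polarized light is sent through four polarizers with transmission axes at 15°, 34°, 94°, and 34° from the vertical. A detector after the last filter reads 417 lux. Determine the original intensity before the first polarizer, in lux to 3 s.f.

I₀ ≈ 8000 lux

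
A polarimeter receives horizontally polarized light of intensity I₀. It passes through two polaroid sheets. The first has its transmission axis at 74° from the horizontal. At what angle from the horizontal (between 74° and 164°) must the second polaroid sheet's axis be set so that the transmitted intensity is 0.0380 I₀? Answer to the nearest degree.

I₁ = I₀ cos²(74° − 0°) = I₀ cos²(74°) = 0.07598 I₀.
Need I₂/I₀ = 0.038, so cos²(θ − 74°) = 0.038 / 0.07598 = 0.5002.
θ − 74° = arccos(√0.5002) = 45.0°, giving θ ≈ 74 + 45.0 = 119.0°.

θ ≈ 119°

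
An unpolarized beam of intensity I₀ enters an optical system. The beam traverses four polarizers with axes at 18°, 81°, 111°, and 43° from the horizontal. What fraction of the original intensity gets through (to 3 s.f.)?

≈ 0.0108 I₀

Unpolarized light through the first polarizer → I₁ = ½ I₀, now polarized at 18°.
I₂ = I₁ cos²(81° − 18°) = 0.5 I₀ · cos²(63°) = 0.1031 I₀.
I₃ = I₂ cos²(111° − 81°) = 0.1031 I₀ · cos²(30°) = 0.07729 I₀.
I₄ = I₃ cos²(43° − 111°) = 0.07729 I₀ · cos²(68°) = 0.01085 I₀.
Transmitted fraction = 0.01085.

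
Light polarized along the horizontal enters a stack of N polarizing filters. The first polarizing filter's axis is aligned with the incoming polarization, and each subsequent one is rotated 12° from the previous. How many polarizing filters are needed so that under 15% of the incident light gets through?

First polarizer is aligned with the polarization: full transmission.
Each further stage multiplies by cos²(12°) = 0.9568.
After N polarizers: T = 0.9568^(N−1). Require T < 0.15 ⇒ N−1 > ln(0.15)/ln(0.9568) = 42.93, so N−1 ≥ 43 and N = 44.
Check: N=44 gives T = 0.1495 < 0.15; N=43 gives T = 0.1563.

N = 44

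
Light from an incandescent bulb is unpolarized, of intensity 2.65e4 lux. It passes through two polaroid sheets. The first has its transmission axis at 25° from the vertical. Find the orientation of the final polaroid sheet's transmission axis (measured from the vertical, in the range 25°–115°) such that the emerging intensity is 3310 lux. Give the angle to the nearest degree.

Unpolarized light through the first polarizer → I₁ = ½ I₀, now polarized at 25°.
Target fraction: 3310 / 2.65e4 lux = 0.1249 of I₀.
Need I₂/I₀ = 0.1249, so cos²(θ − 25°) = 0.1249 / 0.5 = 0.2498.
θ − 25° = arccos(√0.2498) = 60.0°, giving θ ≈ 25 + 60.0 = 85.0°.

θ ≈ 85°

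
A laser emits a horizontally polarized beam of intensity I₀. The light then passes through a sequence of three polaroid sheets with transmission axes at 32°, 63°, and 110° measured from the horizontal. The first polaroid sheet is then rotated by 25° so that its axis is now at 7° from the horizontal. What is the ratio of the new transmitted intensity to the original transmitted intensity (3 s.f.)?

I_new/I_old ≈ 0.583

Before rotation:
By Malus's law, I₁ = I₀ cos²(32° − 0°) = I₀ cos²(32°) = 0.7192 I₀.
I₂ = I₁ cos²(63° − 32°) = 0.7192 I₀ · cos²(31°) = 0.5284 I₀.
I₃ = I₂ cos²(110° − 63°) = 0.5284 I₀ · cos²(47°) = 0.2458 I₀.
After rotation:
I₁ = I₀ cos²(7° − 0°) = I₀ cos²(7°) = 0.9851 I₀.
I₂ = I₁ cos²(63° − 7°) = 0.9851 I₀ · cos²(56°) = 0.3081 I₀.
I₃ = I₂ cos²(110° − 63°) = 0.3081 I₀ · cos²(47°) = 0.1433 I₀.
Ratio = 0.1433 / 0.2458 = 0.583.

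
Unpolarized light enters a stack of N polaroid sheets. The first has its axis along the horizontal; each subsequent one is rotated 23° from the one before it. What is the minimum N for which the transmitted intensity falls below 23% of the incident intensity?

First polarizer halves the unpolarized light: factor 1/2.
Each further stage multiplies by cos²(23°) = 0.8473.
After N polarizers: T = 0.5·0.8473^(N−1). Require T < 0.23 ⇒ N−1 > ln(0.23/0.5)/ln(0.8473) = 4.69, so N−1 ≥ 5 and N = 6.
Check: N=6 gives T = 0.2184 < 0.23; N=5 gives T = 0.2577.

N = 6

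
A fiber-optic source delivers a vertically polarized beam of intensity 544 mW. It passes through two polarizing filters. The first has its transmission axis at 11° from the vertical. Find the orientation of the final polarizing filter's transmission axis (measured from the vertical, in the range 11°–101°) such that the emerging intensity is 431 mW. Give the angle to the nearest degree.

θ ≈ 36°

I₁ = I₀ cos²(11° − 0°) = I₀ cos²(11°) = 0.9636 I₀.
Target fraction: 431 / 544 mW = 0.7923 of I₀.
Need I₂/I₀ = 0.7923, so cos²(θ − 11°) = 0.7923 / 0.9636 = 0.8222.
θ − 11° = arccos(√0.8222) = 24.9°, giving θ ≈ 11 + 24.9 = 35.9°.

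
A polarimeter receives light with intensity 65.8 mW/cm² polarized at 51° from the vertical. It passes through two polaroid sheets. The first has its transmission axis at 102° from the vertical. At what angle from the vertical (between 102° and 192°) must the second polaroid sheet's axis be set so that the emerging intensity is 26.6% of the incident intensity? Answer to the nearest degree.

By Malus's law, I₁ = I₀ cos²(102° − 51°) = I₀ cos²(51°) = 0.396 I₀.
Need I₂/I₀ = 0.266, so cos²(θ − 102°) = 0.266 / 0.396 = 0.6716.
θ − 102° = arccos(√0.6716) = 35.0°, giving θ ≈ 102 + 35.0 = 137.0°.

θ ≈ 137°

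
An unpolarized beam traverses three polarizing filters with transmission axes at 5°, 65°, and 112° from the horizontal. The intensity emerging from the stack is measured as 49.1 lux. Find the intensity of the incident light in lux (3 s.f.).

Unpolarized light through the first polarizer → I₁ = ½ I₀, now polarized at 5°.
I₂ = I₁ cos²(65° − 5°) = 0.5 I₀ · cos²(60°) = 0.125 I₀.
I₃ = I₂ cos²(112° − 65°) = 0.125 I₀ · cos²(47°) = 0.05814 I₀.
So 49.1 lux = 0.05814 I₀, giving I₀ = 49.1/0.05814 = 844.5 lux.

I₀ ≈ 845 lux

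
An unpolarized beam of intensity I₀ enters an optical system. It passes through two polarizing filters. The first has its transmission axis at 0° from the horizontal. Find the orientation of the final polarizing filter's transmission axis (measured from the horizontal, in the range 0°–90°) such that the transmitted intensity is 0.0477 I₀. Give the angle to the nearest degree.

θ ≈ 72°

Unpolarized light through the first polarizer → I₁ = ½ I₀, now polarized at 0°.
Need I₂/I₀ = 0.0477, so cos²(θ − 0°) = 0.0477 / 0.5 = 0.0954.
θ − 0° = arccos(√0.0954) = 72.0°, giving θ ≈ 0 + 72.0 = 72.0°.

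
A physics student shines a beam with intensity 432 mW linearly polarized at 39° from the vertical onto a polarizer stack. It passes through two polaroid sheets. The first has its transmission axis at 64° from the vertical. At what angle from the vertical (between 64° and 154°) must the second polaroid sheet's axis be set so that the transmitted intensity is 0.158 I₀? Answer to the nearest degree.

θ ≈ 128°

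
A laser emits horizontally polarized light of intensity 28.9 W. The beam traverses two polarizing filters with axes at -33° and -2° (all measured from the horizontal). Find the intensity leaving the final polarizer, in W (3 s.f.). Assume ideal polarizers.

I ≈ 14.9 W

I₁ = 28.9 W · cos²(33°) = 20.33 W.
I₂ = I₁ · cos²(31°) = 20.33 · 0.7347 = 14.94 W.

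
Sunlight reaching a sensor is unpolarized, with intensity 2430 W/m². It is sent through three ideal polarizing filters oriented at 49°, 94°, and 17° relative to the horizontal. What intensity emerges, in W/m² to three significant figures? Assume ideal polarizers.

I ≈ 30.7 W/m²

Unpolarized light through the first polarizer → I₁ = 2430 W/m²/2 = 1215 W/m², polarized at 49°.
I₂ = I₁ · cos²(45°) = 1215 · 0.5 = 607.5 W/m².
I₃ = I₂ · cos²(77°) = 607.5 · 0.0506 = 30.74 W/m².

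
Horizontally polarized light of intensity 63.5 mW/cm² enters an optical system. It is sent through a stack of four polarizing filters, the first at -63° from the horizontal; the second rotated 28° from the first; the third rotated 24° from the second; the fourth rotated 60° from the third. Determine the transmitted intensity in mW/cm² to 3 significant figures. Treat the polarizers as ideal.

I₁ = 63.5 mW/cm² · cos²(63°) = 13.09 mW/cm².
I₂ = I₁ · cos²(28°) = 13.09 · 0.7796 = 10.2 mW/cm².
I₃ = I₂ · cos²(24°) = 10.2 · 0.8346 = 8.515 mW/cm².
I₄ = I₃ · cos²(60°) = 8.515 · 0.25 = 2.129 mW/cm².

I ≈ 2.13 mW/cm²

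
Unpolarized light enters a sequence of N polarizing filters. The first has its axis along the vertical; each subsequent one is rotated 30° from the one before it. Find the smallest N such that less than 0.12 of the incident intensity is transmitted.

First polarizer halves the unpolarized light: factor 1/2.
Each further stage multiplies by cos²(30°) = 0.75.
After N polarizers: T = 0.5·0.75^(N−1). Require T < 0.12 ⇒ N−1 > ln(0.12/0.5)/ln(0.75) = 4.96, so N−1 ≥ 5 and N = 6.
Check: N=6 gives T = 0.1187 < 0.12; N=5 gives T = 0.1582.

N = 6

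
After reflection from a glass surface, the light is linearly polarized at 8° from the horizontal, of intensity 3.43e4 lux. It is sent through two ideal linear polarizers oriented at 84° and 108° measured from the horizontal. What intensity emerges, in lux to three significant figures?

I ≈ 1680 lux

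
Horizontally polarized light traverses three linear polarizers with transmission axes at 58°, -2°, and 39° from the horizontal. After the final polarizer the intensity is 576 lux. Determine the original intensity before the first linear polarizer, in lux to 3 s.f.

I₀ ≈ 1.44e4 lux

I₁ = I₀ cos²(58° − 0°) = I₀ cos²(58°) = 0.2808 I₀.
I₂ = I₁ cos²(-2° − 58°) = 0.2808 I₀ · cos²(60°) = 0.0702 I₀.
I₃ = I₂ cos²(39° + 2°) = 0.0702 I₀ · cos²(41°) = 0.03999 I₀.
So 576 lux = 0.03999 I₀, giving I₀ = 576/0.03999 = 1.44e+04 lux.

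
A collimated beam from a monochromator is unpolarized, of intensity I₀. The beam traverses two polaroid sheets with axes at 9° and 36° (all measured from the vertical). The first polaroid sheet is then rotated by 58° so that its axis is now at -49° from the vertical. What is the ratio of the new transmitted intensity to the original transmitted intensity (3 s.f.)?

I_new/I_old ≈ 0.00957

Before rotation:
Unpolarized light through the first polarizer → I₁ = ½ I₀, now polarized at 9°.
I₂ = I₁ cos²(36° − 9°) = 0.5 I₀ · cos²(27°) = 0.3969 I₀.
After rotation:
Unpolarized light through the first polarizer → I₁ = ½ I₀, now polarized at -49°.
I₂ = I₁ cos²(36° + 49°) = 0.5 I₀ · cos²(85°) = 0.003798 I₀.
Ratio = 0.003798 / 0.3969 = 0.009568.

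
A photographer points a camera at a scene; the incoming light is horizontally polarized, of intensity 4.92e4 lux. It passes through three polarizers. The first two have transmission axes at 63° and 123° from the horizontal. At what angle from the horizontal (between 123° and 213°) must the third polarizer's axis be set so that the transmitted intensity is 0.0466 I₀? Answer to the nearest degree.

I₁ = I₀ cos²(63° − 0°) = I₀ cos²(63°) = 0.2061 I₀.
I₂ = I₁ cos²(123° − 63°) = 0.2061 I₀ · cos²(60°) = 0.05153 I₀.
Need I₃/I₀ = 0.0466, so cos²(θ − 123°) = 0.0466 / 0.05153 = 0.9044.
θ − 123° = arccos(√0.9044) = 18.0°, giving θ ≈ 123 + 18.0 = 141.0°.

θ ≈ 141°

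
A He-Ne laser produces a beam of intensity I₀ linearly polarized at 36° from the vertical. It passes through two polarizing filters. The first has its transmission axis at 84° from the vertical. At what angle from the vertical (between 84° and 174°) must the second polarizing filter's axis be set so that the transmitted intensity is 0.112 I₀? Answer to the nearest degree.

By Malus's law, I₁ = I₀ cos²(84° − 36°) = I₀ cos²(48°) = 0.4477 I₀.
Need I₂/I₀ = 0.112, so cos²(θ − 84°) = 0.112 / 0.4477 = 0.2501.
θ − 84° = arccos(√0.2501) = 60.0°, giving θ ≈ 84 + 60.0 = 144.0°.

θ ≈ 144°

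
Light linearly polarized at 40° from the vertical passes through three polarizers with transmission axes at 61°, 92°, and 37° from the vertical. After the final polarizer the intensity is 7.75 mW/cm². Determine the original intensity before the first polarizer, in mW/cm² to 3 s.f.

I₁ = I₀ cos²(61° − 40°) = I₀ cos²(21°) = 0.8716 I₀.
I₂ = I₁ cos²(92° − 61°) = 0.8716 I₀ · cos²(31°) = 0.6404 I₀.
I₃ = I₂ cos²(37° − 92°) = 0.6404 I₀ · cos²(55°) = 0.2107 I₀.
So 7.75 mW/cm² = 0.2107 I₀, giving I₀ = 7.75/0.2107 = 36.79 mW/cm².

I₀ ≈ 36.8 mW/cm²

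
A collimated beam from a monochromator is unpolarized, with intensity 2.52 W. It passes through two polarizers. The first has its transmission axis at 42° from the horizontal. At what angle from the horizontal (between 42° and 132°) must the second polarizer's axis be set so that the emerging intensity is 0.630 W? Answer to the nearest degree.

Unpolarized light through the first polarizer → I₁ = ½ I₀, now polarized at 42°.
Target fraction: 0.630 / 2.52 W = 0.25 of I₀.
Need I₂/I₀ = 0.25, so cos²(θ − 42°) = 0.25 / 0.5 = 0.5.
θ − 42° = arccos(√0.5) = 45.0°, giving θ ≈ 42 + 45.0 = 87.0°.

θ ≈ 87°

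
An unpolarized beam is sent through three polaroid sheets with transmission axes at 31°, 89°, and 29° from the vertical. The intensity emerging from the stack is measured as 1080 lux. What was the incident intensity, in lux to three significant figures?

Unpolarized light through the first polarizer → I₁ = ½ I₀, now polarized at 31°.
I₂ = I₁ cos²(89° − 31°) = 0.5 I₀ · cos²(58°) = 0.1404 I₀.
I₃ = I₂ cos²(29° − 89°) = 0.1404 I₀ · cos²(60°) = 0.0351 I₀.
So 1080 lux = 0.0351 I₀, giving I₀ = 1080/0.0351 = 3.077e+04 lux.

I₀ ≈ 3.08e4 lux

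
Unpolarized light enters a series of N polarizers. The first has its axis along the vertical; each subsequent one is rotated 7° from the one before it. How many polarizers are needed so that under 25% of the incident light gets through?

N = 48

First polarizer halves the unpolarized light: factor 1/2.
Each further stage multiplies by cos²(7°) = 0.9851.
After N polarizers: T = 0.5·0.9851^(N−1). Require T < 0.25 ⇒ N−1 > ln(0.25/0.5)/ln(0.9851) = 46.32, so N−1 ≥ 47 and N = 48.
Check: N=48 gives T = 0.2475 < 0.25; N=47 gives T = 0.2512.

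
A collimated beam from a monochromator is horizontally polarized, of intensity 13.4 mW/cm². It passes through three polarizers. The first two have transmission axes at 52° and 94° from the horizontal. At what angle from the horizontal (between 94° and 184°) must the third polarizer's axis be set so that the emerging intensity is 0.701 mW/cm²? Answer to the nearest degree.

By Malus's law, I₁ = I₀ cos²(52° − 0°) = I₀ cos²(52°) = 0.379 I₀.
I₂ = I₁ cos²(94° − 52°) = 0.379 I₀ · cos²(42°) = 0.2093 I₀.
Target fraction: 0.701 / 13.4 mW/cm² = 0.05231 of I₀.
Need I₃/I₀ = 0.05231, so cos²(θ − 94°) = 0.05231 / 0.2093 = 0.2499.
θ − 94° = arccos(√0.2499) = 60.0°, giving θ ≈ 94 + 60.0 = 154.0°.

θ ≈ 154°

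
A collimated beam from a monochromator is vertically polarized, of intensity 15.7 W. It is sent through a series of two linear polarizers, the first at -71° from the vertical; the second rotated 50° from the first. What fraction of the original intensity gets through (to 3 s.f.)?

I/I₀ ≈ 0.0438

I₁ = 15.7 W · cos²(71°) = 1.664 W.
I₂ = I₁ · cos²(50°) = 1.664 · 0.4132 = 0.6876 W.
Transmitted fraction = 0.04379.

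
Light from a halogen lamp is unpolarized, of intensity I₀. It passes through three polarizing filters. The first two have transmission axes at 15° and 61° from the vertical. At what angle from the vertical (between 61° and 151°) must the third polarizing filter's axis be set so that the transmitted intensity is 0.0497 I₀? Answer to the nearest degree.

Unpolarized light through the first polarizer → I₁ = ½ I₀, now polarized at 15°.
I₂ = I₁ cos²(61° − 15°) = 0.5 I₀ · cos²(46°) = 0.2413 I₀.
Need I₃/I₀ = 0.0497, so cos²(θ − 61°) = 0.0497 / 0.2413 = 0.206.
θ − 61° = arccos(√0.206) = 63.0°, giving θ ≈ 61 + 63.0 = 124.0°.

θ ≈ 124°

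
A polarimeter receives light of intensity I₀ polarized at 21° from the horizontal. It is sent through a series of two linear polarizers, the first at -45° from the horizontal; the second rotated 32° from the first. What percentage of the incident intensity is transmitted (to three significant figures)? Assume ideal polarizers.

≈ 11.9%

I₁ = I₀ cos²(-45° − 21°) = I₀ cos²(66°) = 0.1654 I₀.
I₂ = I₁ cos²(32°) = 0.1654 · 0.7192 I₀ = 0.119 I₀.
That is 11.9% of the incident intensity.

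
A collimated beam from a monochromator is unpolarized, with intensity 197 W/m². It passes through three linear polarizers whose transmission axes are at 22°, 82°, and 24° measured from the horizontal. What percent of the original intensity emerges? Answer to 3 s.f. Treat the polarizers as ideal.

Unpolarized light through the first polarizer → I₁ = 197 W/m²/2 = 98.5 W/m², polarized at 22°.
I₂ = I₁ · cos²(60°) = 98.5 · 0.25 = 24.63 W/m².
I₃ = I₂ · cos²(58°) = 24.63 · 0.2808 = 6.915 W/m².
That is 3.51% of the incident intensity.

≈ 3.51%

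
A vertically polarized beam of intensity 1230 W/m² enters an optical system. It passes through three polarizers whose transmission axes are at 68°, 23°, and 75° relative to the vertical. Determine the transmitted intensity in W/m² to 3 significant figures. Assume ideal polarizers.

By Malus's law, I₁ = 1230 W/m² · cos²(68°) = 172.6 W/m².
I₂ = I₁ · cos²(45°) = 172.6 · 0.5 = 86.3 W/m².
I₃ = I₂ · cos²(52°) = 86.3 · 0.379 = 32.71 W/m².

I ≈ 32.7 W/m²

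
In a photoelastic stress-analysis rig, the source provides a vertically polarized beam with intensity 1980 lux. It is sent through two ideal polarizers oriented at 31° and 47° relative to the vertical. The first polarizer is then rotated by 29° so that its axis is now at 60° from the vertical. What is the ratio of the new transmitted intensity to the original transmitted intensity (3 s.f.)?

I_new/I_old ≈ 0.350

Before rotation:
I₁ = I₀ cos²(31° − 0°) = I₀ cos²(31°) = 0.7347 I₀.
I₂ = I₁ cos²(47° − 31°) = 0.7347 I₀ · cos²(16°) = 0.6789 I₀.
After rotation:
I₁ = I₀ cos²(60° − 0°) = I₀ cos²(60°) = 0.25 I₀.
I₂ = I₁ cos²(47° − 60°) = 0.25 I₀ · cos²(13°) = 0.2373 I₀.
Ratio = 0.2373 / 0.6789 = 0.3496.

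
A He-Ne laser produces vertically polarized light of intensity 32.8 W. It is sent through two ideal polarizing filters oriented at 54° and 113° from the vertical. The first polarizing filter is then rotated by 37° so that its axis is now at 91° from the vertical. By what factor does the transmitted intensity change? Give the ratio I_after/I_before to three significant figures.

I_new/I_old ≈ 0.00286

Before rotation:
By Malus's law, I₁ = I₀ cos²(54° − 0°) = I₀ cos²(54°) = 0.3455 I₀.
I₂ = I₁ cos²(113° − 54°) = 0.3455 I₀ · cos²(59°) = 0.09165 I₀.
After rotation:
I₁ = I₀ cos²(91° − 0°) = I₀ cos²(89°) = 0.0003046 I₀.
I₂ = I₁ cos²(113° − 91°) = 0.0003046 I₀ · cos²(22°) = 0.0002618 I₀.
Ratio = 0.0002618 / 0.09165 = 0.002857.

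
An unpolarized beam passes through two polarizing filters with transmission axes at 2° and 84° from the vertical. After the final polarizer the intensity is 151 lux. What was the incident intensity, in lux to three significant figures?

Unpolarized light through the first polarizer → I₁ = ½ I₀, now polarized at 2°.
I₂ = I₁ cos²(84° − 2°) = 0.5 I₀ · cos²(82°) = 0.009685 I₀.
So 151 lux = 0.009685 I₀, giving I₀ = 151/0.009685 = 1.559e+04 lux.

I₀ ≈ 1.56e4 lux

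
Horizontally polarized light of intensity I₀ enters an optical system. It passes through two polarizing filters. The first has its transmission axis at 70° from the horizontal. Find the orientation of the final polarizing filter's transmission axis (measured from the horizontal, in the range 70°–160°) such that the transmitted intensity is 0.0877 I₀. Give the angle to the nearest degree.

θ ≈ 100°

By Malus's law, I₁ = I₀ cos²(70° − 0°) = I₀ cos²(70°) = 0.117 I₀.
Need I₂/I₀ = 0.0877, so cos²(θ − 70°) = 0.0877 / 0.117 = 0.7497.
θ − 70° = arccos(√0.7497) = 30.0°, giving θ ≈ 70 + 30.0 = 100.0°.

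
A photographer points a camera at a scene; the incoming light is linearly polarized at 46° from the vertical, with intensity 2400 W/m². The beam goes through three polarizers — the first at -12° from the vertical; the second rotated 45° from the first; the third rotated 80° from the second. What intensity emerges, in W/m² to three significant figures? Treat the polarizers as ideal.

I ≈ 10.2 W/m²

By Malus's law, I₁ = 2400 W/m² · cos²(58°) = 674 W/m².
I₂ = I₁ · cos²(45°) = 674 · 0.5 = 337 W/m².
I₃ = I₂ · cos²(80°) = 337 · 0.03015 = 10.16 W/m².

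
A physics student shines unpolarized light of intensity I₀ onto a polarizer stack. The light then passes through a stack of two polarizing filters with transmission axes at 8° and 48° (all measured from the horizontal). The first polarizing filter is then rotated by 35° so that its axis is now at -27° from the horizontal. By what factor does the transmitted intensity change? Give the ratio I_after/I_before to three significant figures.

I_new/I_old ≈ 0.114

Before rotation:
Unpolarized light through the first polarizer → I₁ = ½ I₀, now polarized at 8°.
I₂ = I₁ cos²(48° − 8°) = 0.5 I₀ · cos²(40°) = 0.2934 I₀.
After rotation:
Unpolarized light through the first polarizer → I₁ = ½ I₀, now polarized at -27°.
I₂ = I₁ cos²(48° + 27°) = 0.5 I₀ · cos²(75°) = 0.03349 I₀.
Ratio = 0.03349 / 0.2934 = 0.1142.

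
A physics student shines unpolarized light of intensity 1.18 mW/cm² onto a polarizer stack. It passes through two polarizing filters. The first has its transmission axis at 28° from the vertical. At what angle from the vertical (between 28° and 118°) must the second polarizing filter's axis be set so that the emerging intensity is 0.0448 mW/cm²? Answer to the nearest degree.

θ ≈ 102°

Unpolarized light through the first polarizer → I₁ = ½ I₀, now polarized at 28°.
Target fraction: 0.0448 / 1.18 mW/cm² = 0.03797 of I₀.
Need I₂/I₀ = 0.03797, so cos²(θ − 28°) = 0.03797 / 0.5 = 0.07593.
θ − 28° = arccos(√0.07593) = 74.0°, giving θ ≈ 28 + 74.0 = 102.0°.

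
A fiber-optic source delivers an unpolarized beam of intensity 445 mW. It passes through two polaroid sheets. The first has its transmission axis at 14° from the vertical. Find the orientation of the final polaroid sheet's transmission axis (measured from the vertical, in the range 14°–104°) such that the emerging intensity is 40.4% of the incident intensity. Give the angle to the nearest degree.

θ ≈ 40°

Unpolarized light through the first polarizer → I₁ = ½ I₀, now polarized at 14°.
Need I₂/I₀ = 0.404, so cos²(θ − 14°) = 0.404 / 0.5 = 0.808.
θ − 14° = arccos(√0.808) = 26.0°, giving θ ≈ 14 + 26.0 = 40.0°.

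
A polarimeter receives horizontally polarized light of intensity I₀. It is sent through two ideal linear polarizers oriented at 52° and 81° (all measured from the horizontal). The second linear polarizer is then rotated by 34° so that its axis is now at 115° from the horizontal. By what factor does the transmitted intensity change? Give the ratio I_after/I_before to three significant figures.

I_new/I_old ≈ 0.269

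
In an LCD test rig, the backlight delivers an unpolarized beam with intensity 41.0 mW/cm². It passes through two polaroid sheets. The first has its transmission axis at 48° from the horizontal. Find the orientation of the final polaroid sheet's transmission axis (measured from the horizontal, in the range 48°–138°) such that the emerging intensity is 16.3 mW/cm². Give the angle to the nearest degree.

θ ≈ 75°

Unpolarized light through the first polarizer → I₁ = ½ I₀, now polarized at 48°.
Target fraction: 16.3 / 41.0 mW/cm² = 0.3976 of I₀.
Need I₂/I₀ = 0.3976, so cos²(θ − 48°) = 0.3976 / 0.5 = 0.7951.
θ − 48° = arccos(√0.7951) = 26.9°, giving θ ≈ 48 + 26.9 = 74.9°.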